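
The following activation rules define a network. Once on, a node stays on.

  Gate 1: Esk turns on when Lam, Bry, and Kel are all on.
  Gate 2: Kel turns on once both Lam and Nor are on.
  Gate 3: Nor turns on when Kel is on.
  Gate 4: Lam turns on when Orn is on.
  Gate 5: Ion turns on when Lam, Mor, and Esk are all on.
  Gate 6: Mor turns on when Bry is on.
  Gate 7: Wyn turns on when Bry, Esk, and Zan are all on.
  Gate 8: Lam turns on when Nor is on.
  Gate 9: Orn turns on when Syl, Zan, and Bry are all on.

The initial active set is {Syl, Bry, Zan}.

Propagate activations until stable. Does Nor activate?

No

Nor would need Kel (Gate 3), but Kel never turns on.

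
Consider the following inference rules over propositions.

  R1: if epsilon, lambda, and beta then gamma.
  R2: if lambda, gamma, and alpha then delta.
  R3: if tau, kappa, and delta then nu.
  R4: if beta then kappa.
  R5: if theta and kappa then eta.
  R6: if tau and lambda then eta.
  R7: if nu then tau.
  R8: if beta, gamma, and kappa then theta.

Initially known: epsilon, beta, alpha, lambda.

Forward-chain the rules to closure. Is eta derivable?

From epsilon, lambda, and beta, R1 gives gamma.
beta holds, so kappa follows (R4).
From beta, gamma, and kappa, R8 gives theta.
theta and kappa hold, so eta follows (R5).

Yes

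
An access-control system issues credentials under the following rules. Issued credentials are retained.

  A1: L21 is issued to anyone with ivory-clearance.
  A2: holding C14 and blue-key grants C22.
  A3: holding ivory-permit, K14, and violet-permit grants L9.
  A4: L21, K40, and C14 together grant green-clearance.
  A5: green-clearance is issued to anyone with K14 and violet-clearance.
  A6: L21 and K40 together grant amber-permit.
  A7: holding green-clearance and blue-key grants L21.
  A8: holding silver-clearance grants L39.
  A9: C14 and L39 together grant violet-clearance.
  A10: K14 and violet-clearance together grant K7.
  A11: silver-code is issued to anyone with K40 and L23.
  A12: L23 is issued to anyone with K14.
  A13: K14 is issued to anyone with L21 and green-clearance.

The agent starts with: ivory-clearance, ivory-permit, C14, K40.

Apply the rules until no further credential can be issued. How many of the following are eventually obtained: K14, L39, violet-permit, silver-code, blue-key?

Holding ivory-clearance grants L21 (A1).
Holding L21, K40, and C14 grants green-clearance (A4).
Holding L21 and green-clearance grants K14 (A13).
Holding K14 grants L23 (A12).
Holding K40 and L23 grants silver-code (A11).
K14: reached.
L39 would need silver-clearance (A8), but silver-clearance is never granted.
No rule produces violet-permit, and it is not given.
silver-code: reached.
No rule produces blue-key, and it is not given.
Reached: K14 and silver-code — 2 of the 5.

2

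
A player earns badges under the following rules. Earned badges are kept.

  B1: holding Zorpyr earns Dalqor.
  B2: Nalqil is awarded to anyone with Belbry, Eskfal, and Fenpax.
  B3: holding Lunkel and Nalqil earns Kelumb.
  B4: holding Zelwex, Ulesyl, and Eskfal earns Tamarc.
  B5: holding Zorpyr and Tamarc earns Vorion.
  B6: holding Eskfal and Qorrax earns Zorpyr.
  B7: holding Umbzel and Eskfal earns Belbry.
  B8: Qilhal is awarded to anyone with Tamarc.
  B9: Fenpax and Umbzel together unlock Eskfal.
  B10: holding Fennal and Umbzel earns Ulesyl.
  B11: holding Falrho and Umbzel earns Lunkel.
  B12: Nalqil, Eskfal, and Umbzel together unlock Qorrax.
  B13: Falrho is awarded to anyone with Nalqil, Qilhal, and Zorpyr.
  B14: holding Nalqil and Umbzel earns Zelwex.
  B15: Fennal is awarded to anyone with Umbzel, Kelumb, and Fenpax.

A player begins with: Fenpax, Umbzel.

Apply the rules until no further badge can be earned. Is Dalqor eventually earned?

With Fenpax and Umbzel, Eskfal is earned (B9).
With Umbzel and Eskfal, Belbry is earned (B7).
With Belbry, Eskfal, and Fenpax, Nalqil is earned (B2).
With Nalqil, Eskfal, and Umbzel, Qorrax is earned (B12).
With Eskfal and Qorrax, Zorpyr is earned (B6).
With Zorpyr, Dalqor is earned (B1).

Yes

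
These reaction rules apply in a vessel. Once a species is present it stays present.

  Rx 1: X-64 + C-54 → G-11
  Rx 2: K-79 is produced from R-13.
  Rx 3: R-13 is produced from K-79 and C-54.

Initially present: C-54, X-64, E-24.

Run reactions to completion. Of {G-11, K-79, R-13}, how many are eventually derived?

X-64 and C-54 present → G-11 forms (Rx 1).
G-11: reached.
K-79 would need R-13 (Rx 2), but R-13 never forms.
R-13 would need K-79 and C-54 (Rx 3), but K-79 never forms.
Reached: G-11 — 1 of the 3.

1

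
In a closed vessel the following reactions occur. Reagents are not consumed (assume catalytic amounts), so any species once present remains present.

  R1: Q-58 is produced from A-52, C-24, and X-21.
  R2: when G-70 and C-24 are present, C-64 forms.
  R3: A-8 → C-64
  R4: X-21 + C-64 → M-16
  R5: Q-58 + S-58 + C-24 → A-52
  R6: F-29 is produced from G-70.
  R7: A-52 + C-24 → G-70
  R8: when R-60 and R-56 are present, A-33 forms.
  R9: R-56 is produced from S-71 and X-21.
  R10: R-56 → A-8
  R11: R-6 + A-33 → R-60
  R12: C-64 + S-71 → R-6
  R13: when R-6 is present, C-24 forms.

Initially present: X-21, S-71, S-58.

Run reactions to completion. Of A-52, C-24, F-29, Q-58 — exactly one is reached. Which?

C-24

S-71 and X-21 present → R-56 forms (R9).
R-56 present → A-8 forms (R10).
A-8 present → C-64 forms (R3).
C-64 and S-71 present → R-6 forms (R12).
R-6 present → C-24 forms (R13).
F-29 would need G-70 (R6), but G-70 never forms. A-52 would need Q-58, S-58, and C-24 (R5), but Q-58 never forms. Q-58 would need A-52, C-24, and X-21 (R1), but A-52 never forms.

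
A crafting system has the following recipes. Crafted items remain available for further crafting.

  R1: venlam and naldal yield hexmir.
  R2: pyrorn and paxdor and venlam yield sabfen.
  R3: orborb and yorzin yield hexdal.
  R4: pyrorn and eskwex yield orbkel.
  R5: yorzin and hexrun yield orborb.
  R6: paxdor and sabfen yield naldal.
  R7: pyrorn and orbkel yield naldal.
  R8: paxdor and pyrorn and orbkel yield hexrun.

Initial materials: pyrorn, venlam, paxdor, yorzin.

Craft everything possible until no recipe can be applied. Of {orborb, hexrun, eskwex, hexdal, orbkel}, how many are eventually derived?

0

orborb would need yorzin and hexrun (R5), but hexrun is never obtained.
hexrun would need paxdor, pyrorn, and orbkel (R8), but orbkel is never obtained.
No rule produces eskwex, and it is not given.
hexdal would need orborb and yorzin (R3), but orborb is never obtained.
orbkel would need pyrorn and eskwex (R4), but eskwex is never obtained.
None of the 5 are reached.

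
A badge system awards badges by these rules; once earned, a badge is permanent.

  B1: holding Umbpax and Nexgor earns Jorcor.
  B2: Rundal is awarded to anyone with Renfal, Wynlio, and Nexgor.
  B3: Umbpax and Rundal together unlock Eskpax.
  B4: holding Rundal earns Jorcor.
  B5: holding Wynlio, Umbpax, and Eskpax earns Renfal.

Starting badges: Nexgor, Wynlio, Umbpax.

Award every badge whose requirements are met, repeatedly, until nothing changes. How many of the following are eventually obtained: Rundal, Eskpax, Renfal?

Rundal would need Renfal, Wynlio, and Nexgor (B2), but Renfal is never earned.
Eskpax would need Umbpax and Rundal (B3), but Rundal is never earned.
Renfal would need Wynlio, Umbpax, and Eskpax (B5), but Eskpax is never earned.
None of the 3 are reached.

0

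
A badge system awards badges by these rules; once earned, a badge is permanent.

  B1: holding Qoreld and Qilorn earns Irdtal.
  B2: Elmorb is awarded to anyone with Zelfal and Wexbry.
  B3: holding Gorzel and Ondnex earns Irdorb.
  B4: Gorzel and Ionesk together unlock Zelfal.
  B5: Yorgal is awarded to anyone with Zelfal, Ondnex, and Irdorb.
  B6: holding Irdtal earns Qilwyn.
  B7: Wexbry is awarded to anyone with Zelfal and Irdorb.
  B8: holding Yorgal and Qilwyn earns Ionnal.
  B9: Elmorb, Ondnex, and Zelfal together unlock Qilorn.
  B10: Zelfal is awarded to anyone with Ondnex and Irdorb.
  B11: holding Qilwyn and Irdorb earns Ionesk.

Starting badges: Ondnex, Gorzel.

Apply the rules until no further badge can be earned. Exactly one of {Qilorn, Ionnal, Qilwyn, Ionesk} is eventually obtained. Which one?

With Gorzel and Ondnex, Irdorb is earned (B3).
With Ondnex and Irdorb, Zelfal is earned (B10).
With Zelfal and Irdorb, Wexbry is earned (B7).
With Zelfal and Wexbry, Elmorb is earned (B2).
With Elmorb, Ondnex, and Zelfal, Qilorn is earned (B9).
Qilwyn would need Irdtal (B6), but Irdtal is never earned. Ionesk would need Qilwyn and Irdorb (B11), but Qilwyn is never earned. Ionnal would need Yorgal and Qilwyn (B8), but Qilwyn is never earned.

Qilorn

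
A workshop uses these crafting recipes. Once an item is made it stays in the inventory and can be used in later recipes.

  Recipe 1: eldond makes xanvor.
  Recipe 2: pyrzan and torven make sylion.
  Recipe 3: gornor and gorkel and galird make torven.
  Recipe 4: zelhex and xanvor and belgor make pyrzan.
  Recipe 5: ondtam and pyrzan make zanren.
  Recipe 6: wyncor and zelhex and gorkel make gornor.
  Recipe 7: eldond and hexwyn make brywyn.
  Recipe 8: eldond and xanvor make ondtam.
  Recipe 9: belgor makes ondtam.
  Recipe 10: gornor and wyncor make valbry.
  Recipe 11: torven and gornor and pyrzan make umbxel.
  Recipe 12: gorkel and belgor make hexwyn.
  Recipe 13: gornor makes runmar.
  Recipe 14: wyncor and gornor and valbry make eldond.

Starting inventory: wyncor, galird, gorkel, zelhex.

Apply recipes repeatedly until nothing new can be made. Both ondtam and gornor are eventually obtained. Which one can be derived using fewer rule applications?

gornor: wyncor and zelhex and gorkel → gornor (Recipe 6). [1 rule application]
ondtam: wyncor and zelhex and gorkel → gornor (Recipe 6). gornor and wyncor → valbry (Recipe 10). Using Recipe 14, wyncor, gornor, and valbry make eldond. Using Recipe 1, eldond makes xanvor. eldond and xanvor → ondtam (Recipe 8). [5 rule applications]
gornor needs fewer.

gornor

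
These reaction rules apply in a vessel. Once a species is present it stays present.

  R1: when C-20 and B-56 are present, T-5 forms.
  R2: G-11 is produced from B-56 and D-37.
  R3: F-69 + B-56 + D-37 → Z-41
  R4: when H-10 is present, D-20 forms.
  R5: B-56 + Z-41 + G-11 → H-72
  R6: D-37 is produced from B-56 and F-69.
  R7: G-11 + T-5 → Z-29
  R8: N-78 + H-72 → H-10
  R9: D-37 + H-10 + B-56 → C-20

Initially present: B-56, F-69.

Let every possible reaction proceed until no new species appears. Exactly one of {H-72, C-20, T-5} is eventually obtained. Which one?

H-72

B-56 and F-69 present → D-37 forms (R6).
F-69, B-56, and D-37 present → Z-41 forms (R3).
B-56 and D-37 present → G-11 forms (R2).
B-56, Z-41, and G-11 present → H-72 forms (R5).
C-20 would need D-37, H-10, and B-56 (R9), but H-10 never forms. T-5 would need C-20 and B-56 (R1), but C-20 never forms.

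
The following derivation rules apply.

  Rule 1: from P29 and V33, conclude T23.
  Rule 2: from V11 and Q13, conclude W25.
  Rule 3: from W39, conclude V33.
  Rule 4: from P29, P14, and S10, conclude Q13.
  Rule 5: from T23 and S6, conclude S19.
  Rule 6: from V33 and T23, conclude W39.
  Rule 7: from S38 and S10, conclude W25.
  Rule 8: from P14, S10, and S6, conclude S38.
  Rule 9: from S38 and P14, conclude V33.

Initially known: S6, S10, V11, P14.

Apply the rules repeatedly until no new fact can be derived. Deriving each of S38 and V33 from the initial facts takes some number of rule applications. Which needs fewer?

S38: P14, S10, and S6 hold, so S38 follows (Rule 8). [1 rule application]
V33: P14, S10, and S6 hold, so S38 follows (Rule 8). S38 and P14 hold, so V33 follows (Rule 9). [2 rule applications]
S38 needs fewer.

S38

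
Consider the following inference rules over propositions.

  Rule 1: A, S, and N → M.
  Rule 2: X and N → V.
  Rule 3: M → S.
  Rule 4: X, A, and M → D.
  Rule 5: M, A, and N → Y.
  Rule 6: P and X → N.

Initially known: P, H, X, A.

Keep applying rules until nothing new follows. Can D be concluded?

No

D would need X, A, and M (Rule 4), but M is never established.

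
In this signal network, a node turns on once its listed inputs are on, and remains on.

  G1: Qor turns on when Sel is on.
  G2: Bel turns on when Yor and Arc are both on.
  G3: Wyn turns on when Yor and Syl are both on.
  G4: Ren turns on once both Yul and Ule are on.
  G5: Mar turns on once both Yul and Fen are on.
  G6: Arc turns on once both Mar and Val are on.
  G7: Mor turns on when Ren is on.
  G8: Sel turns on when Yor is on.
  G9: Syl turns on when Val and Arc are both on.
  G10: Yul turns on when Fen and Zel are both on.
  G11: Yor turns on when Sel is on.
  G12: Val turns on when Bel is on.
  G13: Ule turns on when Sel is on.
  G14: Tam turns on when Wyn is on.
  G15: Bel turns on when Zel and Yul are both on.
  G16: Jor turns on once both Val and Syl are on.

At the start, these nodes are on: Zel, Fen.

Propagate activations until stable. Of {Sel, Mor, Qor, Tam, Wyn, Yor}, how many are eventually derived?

0

Sel would need Yor (G8), but Yor never turns on.
Mor would need Ren (G7), but Ren never turns on.
Qor would need Sel (G1), but Sel never turns on.
Tam would need Wyn (G14), but Wyn never turns on.
Wyn would need Yor and Syl (G3), but Yor never turns on.
Yor would need Sel (G11), but Sel never turns on.
None of the 6 are reached.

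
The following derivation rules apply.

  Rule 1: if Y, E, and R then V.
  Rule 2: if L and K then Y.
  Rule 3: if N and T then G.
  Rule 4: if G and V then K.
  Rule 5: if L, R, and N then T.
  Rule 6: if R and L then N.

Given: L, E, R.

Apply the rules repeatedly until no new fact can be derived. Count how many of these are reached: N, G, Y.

R and L hold, so N follows (Rule 6).
From L, R, and N, Rule 5 gives T.
From N and T, Rule 3 gives G.
N: reached.
G: reached.
Y would need L and K (Rule 2), but K is never established.
Reached: N and G — 2 of the 3.

2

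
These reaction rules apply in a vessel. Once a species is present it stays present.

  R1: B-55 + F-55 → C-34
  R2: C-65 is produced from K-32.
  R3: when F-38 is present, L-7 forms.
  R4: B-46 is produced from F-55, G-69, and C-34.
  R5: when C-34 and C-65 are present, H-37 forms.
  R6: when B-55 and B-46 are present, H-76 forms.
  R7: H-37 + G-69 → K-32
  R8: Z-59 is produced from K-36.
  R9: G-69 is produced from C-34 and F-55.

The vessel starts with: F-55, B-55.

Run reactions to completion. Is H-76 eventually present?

B-55 and F-55 present → C-34 forms (R1).
C-34 and F-55 present → G-69 forms (R9).
F-55, G-69, and C-34 present → B-46 forms (R4).
B-55 and B-46 present → H-76 forms (R6).

Yes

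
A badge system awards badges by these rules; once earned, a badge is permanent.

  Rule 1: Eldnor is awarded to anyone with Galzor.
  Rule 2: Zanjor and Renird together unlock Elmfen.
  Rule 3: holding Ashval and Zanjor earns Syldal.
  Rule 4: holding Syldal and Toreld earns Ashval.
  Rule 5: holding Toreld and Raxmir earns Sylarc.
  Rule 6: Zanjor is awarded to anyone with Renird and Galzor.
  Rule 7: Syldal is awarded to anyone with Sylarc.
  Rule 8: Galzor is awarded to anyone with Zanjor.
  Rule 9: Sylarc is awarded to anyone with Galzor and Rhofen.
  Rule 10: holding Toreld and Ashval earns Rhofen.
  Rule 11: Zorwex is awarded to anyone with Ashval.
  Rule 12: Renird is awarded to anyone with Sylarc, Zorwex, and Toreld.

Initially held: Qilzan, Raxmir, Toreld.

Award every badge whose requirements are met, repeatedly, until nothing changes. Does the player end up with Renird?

Yes

With Toreld and Raxmir, Sylarc is earned (Rule 5).
With Sylarc, Syldal is earned (Rule 7).
With Syldal and Toreld, Ashval is earned (Rule 4).
With Ashval, Zorwex is earned (Rule 11).
With Sylarc, Zorwex, and Toreld, Renird is earned (Rule 12).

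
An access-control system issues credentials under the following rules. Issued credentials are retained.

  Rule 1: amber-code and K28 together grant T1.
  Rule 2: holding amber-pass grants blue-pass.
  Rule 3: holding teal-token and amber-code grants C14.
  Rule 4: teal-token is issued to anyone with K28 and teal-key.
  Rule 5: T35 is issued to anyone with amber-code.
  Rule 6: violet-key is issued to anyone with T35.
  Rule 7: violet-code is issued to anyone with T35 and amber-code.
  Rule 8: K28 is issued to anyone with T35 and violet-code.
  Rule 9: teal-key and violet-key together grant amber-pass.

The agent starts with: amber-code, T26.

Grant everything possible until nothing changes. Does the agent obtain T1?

Holding amber-code grants T35 (Rule 5).
Holding T35 and amber-code grants violet-code (Rule 7).
Holding T35 and violet-code grants K28 (Rule 8).
Holding amber-code and K28 grants T1 (Rule 1).

Yes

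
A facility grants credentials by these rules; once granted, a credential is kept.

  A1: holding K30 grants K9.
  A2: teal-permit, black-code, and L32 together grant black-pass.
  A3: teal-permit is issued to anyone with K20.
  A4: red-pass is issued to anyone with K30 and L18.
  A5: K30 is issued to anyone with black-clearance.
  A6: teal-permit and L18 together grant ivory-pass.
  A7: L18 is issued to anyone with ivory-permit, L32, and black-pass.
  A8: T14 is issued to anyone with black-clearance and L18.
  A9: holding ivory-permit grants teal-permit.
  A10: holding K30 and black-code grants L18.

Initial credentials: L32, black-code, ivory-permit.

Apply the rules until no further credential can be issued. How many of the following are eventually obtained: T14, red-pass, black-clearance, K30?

T14 would need black-clearance and L18 (A8), but black-clearance is never granted.
red-pass would need K30 and L18 (A4), but K30 is never granted.
No rule produces black-clearance, and it is not given.
K30 would need black-clearance (A5), but black-clearance is never granted.
None of the 4 are reached.

0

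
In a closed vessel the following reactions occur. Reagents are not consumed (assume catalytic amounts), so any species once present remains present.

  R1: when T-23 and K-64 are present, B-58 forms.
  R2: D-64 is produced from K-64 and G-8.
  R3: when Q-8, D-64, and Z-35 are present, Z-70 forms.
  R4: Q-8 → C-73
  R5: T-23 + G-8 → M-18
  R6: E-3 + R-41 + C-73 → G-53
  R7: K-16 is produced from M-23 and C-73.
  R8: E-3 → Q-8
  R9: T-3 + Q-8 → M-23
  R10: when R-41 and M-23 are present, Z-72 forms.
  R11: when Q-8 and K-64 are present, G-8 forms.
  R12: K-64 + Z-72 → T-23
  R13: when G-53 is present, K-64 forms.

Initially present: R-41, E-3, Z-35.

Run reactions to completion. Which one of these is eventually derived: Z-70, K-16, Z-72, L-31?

Z-70

E-3 present → Q-8 forms (R8).
Q-8 present → C-73 forms (R4).
E-3, R-41, and C-73 present → G-53 forms (R6).
G-53 present → K-64 forms (R13).
Q-8 and K-64 present → G-8 forms (R11).
K-64 and G-8 present → D-64 forms (R2).
Q-8, D-64, and Z-35 present → Z-70 forms (R3).
No rule produces L-31, and it is not given. Z-72 would need R-41 and M-23 (R10), but M-23 never forms. K-16 would need M-23 and C-73 (R7), but M-23 never forms.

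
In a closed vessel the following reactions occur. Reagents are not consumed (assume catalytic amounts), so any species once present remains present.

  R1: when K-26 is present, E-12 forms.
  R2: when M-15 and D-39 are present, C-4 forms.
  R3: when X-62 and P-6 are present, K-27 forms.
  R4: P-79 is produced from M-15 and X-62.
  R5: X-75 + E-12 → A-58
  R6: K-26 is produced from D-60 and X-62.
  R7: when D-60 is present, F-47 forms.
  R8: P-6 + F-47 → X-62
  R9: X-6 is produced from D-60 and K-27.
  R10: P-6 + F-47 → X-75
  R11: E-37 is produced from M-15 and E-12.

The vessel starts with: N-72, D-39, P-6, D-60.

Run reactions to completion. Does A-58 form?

D-60 present → F-47 forms (R7).
P-6 and F-47 present → X-75 forms (R10).
P-6 and F-47 present → X-62 forms (R8).
D-60 and X-62 present → K-26 forms (R6).
K-26 present → E-12 forms (R1).
X-75 and E-12 present → A-58 forms (R5).

Yes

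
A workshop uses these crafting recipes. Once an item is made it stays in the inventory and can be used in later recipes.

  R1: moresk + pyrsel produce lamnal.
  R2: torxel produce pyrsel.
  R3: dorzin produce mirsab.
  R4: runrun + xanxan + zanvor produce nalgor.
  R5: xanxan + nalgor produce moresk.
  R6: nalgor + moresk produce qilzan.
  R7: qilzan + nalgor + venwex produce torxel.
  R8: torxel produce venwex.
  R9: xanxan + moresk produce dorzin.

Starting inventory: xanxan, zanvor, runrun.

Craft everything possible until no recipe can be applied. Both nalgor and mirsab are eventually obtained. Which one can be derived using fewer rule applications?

nalgor: runrun + xanxan + zanvor → nalgor (R4). [1 rule application]
mirsab: runrun + xanxan + zanvor → nalgor (R4). Using R5, xanxan and nalgor make moresk. Using R9, xanxan and moresk make dorzin. Using R3, dorzin makes mirsab. [4 rule applications]
nalgor needs fewer.

nalgor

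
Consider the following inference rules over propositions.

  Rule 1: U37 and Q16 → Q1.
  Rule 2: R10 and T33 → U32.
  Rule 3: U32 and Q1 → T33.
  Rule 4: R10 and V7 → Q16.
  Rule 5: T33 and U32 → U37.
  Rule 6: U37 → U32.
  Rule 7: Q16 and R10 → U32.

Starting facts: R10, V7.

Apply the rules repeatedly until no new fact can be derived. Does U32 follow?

Yes

R10 and V7 hold, so Q16 follows (Rule 4).
Q16 and R10 hold, so U32 follows (Rule 7).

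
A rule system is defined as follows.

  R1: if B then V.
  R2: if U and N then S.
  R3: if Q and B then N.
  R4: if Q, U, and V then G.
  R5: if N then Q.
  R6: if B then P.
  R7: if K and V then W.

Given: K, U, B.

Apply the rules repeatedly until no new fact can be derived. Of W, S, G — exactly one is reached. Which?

W

From B, R1 gives V.
From K and V, R7 gives W.
S would need U and N (R2), but N is never established. G would need Q, U, and V (R4), but Q is never established.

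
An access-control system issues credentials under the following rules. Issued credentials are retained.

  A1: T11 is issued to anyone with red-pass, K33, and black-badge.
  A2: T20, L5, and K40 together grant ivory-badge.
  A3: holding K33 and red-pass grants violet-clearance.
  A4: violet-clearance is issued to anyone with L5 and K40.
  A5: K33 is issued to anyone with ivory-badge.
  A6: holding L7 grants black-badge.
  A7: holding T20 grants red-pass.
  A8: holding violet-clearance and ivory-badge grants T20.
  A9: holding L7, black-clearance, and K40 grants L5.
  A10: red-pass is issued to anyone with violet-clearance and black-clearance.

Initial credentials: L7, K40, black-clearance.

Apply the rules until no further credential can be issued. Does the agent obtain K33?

No

K33 would need ivory-badge (A5), but ivory-badge is never granted.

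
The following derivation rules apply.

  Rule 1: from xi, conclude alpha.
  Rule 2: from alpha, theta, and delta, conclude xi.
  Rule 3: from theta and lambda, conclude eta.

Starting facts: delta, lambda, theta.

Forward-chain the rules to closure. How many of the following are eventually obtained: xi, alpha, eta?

1

theta and lambda hold, so eta follows (Rule 3).
xi would need alpha, theta, and delta (Rule 2), but alpha is never established.
alpha would need xi (Rule 1), but xi is never established.
eta: reached.
Reached: eta — 1 of the 3.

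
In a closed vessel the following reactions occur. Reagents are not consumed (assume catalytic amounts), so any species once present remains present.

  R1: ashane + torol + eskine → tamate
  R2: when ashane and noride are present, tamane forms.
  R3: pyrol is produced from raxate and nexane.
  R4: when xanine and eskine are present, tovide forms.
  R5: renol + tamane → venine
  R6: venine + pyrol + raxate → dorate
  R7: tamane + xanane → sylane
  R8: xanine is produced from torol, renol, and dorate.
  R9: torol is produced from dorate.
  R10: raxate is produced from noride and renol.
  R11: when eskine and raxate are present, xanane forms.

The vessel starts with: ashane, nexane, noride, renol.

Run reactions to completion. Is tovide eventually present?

No

tovide would need xanine and eskine (R4), but eskine never forms.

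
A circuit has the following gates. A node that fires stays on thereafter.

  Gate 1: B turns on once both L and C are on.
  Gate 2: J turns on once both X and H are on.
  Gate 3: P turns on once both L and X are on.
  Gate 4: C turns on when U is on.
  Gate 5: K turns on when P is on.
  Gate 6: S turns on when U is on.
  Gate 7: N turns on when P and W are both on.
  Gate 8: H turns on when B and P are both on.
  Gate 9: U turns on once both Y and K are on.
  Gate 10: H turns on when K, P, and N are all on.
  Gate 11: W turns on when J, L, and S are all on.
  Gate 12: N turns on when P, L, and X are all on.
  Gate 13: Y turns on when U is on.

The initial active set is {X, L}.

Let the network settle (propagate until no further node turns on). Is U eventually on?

No

U would need Y and K (Gate 9), but Y never turns on.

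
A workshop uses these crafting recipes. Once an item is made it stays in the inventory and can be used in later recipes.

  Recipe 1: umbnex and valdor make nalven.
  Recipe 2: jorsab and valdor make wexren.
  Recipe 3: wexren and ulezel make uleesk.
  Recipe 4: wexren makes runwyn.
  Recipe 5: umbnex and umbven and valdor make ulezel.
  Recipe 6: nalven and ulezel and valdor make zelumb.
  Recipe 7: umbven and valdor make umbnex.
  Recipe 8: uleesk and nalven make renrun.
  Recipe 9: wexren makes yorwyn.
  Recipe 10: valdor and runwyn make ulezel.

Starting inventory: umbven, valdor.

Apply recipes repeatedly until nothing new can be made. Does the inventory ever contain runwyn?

No

runwyn would need wexren (Recipe 4), but wexren is never obtained.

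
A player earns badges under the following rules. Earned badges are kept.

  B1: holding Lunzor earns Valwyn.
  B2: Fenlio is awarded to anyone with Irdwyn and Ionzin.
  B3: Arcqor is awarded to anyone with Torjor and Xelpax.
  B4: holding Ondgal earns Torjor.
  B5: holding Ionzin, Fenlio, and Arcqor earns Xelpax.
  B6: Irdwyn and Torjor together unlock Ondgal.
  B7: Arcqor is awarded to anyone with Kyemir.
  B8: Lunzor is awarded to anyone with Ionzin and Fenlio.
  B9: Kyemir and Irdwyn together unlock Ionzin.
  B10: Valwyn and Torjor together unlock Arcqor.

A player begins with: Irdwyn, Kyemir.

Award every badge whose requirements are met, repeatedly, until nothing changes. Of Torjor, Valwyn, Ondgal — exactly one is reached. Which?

Valwyn

With Kyemir and Irdwyn, Ionzin is earned (B9).
With Irdwyn and Ionzin, Fenlio is earned (B2).
With Ionzin and Fenlio, Lunzor is earned (B8).
With Lunzor, Valwyn is earned (B1).
Ondgal would need Irdwyn and Torjor (B6), but Torjor is never earned. Torjor would need Ondgal (B4), but Ondgal is never earned.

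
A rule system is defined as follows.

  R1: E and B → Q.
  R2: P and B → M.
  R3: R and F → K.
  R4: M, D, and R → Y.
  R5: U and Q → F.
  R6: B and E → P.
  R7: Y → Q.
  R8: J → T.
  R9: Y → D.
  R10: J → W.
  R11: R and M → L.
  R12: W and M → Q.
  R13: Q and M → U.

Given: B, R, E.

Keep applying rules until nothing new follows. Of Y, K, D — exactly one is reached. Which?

K

E and B hold, so Q follows (R1).
From B and E, R6 gives P.
P and B hold, so M follows (R2).
Q and M hold, so U follows (R13).
From U and Q, R5 gives F.
From R and F, R3 gives K.
D would need Y (R9), but Y is never established. Y would need M, D, and R (R4), but D is never established.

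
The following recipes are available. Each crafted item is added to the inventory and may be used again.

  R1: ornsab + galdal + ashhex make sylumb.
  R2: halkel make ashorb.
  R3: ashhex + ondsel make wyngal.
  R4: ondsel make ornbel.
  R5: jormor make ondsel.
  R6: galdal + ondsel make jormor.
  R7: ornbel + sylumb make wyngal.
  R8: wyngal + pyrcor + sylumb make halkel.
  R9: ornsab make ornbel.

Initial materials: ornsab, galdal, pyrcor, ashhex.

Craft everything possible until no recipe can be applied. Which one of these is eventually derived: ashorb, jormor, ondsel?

ornsab + galdal + ashhex → sylumb (R1).
Using R9, ornsab makes ornbel.
Using R7, ornbel and sylumb make wyngal.
wyngal + pyrcor + sylumb → halkel (R8).
Using R2, halkel makes ashorb.
jormor would need galdal and ondsel (R6), but ondsel is never obtained. ondsel would need jormor (R5), but jormor is never obtained.

ashorb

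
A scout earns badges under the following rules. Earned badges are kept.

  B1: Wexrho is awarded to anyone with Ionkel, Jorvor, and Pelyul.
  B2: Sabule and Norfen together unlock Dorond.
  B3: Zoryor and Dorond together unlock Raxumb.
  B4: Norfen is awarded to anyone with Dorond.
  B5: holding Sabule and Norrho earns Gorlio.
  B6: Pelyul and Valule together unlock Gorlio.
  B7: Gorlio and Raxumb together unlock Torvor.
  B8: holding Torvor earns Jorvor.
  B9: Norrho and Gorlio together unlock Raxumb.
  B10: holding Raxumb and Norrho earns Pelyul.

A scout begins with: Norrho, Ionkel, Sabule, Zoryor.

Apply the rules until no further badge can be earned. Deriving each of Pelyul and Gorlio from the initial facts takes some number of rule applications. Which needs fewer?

Gorlio

Gorlio: With Sabule and Norrho, Gorlio is earned (B5). [1 rule application]
Pelyul: With Sabule and Norrho, Gorlio is earned (B5). With Norrho and Gorlio, Raxumb is earned (B9). With Raxumb and Norrho, Pelyul is earned (B10). [3 rule applications]
Gorlio needs fewer.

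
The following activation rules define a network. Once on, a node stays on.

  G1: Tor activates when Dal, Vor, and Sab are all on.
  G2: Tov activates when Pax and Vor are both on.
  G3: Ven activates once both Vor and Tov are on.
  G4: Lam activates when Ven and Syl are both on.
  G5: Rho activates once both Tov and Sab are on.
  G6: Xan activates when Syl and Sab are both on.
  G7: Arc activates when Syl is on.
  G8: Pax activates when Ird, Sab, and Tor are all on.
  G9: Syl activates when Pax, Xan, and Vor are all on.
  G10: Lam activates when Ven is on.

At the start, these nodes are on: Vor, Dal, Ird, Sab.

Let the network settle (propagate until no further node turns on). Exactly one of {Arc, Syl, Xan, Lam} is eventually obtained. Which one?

Lam

G1: Dal, Vor, and Sab on → Tor on.
Ird, Sab, and Tor are on, so Pax activates (G8).
Pax and Vor are on, so Tov activates (G2).
Vor and Tov are on, so Ven activates (G3).
Ven is on, so Lam activates (G10).
Arc would need Syl (G7), but Syl never turns on. Xan would need Syl and Sab (G6), but Syl never turns on. Syl would need Pax, Xan, and Vor (G9), but Xan never turns on.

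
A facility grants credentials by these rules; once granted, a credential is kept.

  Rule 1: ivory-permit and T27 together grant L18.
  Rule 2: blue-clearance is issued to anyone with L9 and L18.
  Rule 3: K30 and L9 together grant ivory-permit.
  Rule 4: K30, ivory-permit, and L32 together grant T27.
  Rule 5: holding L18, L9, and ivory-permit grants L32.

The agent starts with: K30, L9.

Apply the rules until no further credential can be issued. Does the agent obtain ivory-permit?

Yes

Holding K30 and L9 grants ivory-permit (Rule 3).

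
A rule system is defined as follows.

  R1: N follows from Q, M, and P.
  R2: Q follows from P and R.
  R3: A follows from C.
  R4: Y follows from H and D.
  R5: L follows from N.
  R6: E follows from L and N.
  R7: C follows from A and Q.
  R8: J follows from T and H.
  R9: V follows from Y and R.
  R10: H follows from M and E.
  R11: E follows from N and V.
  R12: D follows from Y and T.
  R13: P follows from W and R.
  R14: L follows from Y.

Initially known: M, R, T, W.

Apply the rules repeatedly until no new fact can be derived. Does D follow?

No

D would need Y and T (R12), but Y is never established.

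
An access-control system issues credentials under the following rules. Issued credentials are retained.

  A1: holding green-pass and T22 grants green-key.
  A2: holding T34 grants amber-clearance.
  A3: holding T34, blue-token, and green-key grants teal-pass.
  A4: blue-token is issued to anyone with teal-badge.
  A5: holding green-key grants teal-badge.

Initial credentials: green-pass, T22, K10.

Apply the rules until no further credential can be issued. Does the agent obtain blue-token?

Holding green-pass and T22 grants green-key (A1).
Holding green-key grants teal-badge (A5).
Holding teal-badge grants blue-token (A4).

Yes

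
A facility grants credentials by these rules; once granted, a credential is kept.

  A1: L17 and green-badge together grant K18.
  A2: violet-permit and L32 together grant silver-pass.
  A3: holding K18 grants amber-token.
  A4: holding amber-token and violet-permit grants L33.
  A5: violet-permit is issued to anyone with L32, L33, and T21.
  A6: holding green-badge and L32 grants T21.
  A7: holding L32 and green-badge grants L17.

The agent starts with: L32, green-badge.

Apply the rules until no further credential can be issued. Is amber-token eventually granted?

Holding L32 and green-badge grants L17 (A7).
Holding L17 and green-badge grants K18 (A1).
Holding K18 grants amber-token (A3).

Yes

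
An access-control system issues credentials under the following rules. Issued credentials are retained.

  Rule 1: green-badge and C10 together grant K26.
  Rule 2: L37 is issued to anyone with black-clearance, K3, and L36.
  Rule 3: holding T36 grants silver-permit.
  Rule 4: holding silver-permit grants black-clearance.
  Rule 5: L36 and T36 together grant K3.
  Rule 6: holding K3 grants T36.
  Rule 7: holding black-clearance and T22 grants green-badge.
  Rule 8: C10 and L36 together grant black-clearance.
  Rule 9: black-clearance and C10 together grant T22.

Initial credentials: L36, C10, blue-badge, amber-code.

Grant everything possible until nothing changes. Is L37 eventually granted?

L37 would need black-clearance, K3, and L36 (Rule 2), but K3 is never granted.

No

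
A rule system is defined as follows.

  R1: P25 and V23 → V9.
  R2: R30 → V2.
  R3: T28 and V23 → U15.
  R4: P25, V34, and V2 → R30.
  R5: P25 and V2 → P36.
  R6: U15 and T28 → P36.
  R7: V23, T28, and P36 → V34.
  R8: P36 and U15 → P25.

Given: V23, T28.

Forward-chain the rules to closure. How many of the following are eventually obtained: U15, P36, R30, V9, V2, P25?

T28 and V23 hold, so U15 follows (R3).
From U15 and T28, R6 gives P36.
P36 and U15 hold, so P25 follows (R8).
From P25 and V23, R1 gives V9.
U15: reached.
P36: reached.
R30 would need P25, V34, and V2 (R4), but V2 is never established.
V9: reached.
V2 would need R30 (R2), but R30 is never established.
P25: reached.
Reached: U15, P36, V9, and P25 — 4 of the 6.

4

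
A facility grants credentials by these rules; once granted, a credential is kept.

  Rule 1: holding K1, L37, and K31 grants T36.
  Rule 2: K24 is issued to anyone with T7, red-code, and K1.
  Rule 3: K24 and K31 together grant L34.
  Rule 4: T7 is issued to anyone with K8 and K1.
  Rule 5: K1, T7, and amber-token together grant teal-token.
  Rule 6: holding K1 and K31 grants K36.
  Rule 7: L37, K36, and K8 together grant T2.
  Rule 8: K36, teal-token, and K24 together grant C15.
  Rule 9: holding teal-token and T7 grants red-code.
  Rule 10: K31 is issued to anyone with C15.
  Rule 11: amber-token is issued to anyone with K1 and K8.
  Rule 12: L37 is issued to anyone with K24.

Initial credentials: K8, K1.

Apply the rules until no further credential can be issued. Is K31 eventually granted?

No

K31 would need C15 (Rule 10), but C15 is never granted.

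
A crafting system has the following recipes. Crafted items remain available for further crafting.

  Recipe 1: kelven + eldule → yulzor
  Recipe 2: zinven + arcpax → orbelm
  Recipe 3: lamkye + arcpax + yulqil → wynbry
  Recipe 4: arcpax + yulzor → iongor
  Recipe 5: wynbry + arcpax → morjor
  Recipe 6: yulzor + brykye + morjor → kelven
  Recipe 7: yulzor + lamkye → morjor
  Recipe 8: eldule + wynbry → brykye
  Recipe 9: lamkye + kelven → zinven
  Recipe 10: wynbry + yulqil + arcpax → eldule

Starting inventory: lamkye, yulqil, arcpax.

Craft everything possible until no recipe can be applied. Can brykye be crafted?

lamkye + arcpax + yulqil → wynbry (Recipe 3).
wynbry + yulqil + arcpax → eldule (Recipe 10).
eldule + wynbry → brykye (Recipe 8).

Yes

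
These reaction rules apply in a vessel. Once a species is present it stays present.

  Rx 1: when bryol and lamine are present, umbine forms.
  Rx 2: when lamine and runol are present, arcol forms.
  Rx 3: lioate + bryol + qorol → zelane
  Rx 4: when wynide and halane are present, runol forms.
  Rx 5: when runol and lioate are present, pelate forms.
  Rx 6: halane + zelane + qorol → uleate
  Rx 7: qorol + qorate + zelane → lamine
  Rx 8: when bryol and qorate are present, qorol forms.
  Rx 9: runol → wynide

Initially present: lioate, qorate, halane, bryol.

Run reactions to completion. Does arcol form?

arcol would need lamine and runol (Rx 2), but runol never forms.

No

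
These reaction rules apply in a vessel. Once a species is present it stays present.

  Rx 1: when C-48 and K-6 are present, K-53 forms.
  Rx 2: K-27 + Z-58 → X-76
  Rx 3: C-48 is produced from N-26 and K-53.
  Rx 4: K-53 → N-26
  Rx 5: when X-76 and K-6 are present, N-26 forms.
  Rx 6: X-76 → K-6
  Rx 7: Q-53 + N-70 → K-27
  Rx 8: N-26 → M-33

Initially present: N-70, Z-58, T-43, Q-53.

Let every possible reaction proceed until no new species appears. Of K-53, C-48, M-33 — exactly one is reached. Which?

Q-53 and N-70 present → K-27 forms (Rx 7).
K-27 and Z-58 present → X-76 forms (Rx 2).
X-76 present → K-6 forms (Rx 6).
X-76 and K-6 present → N-26 forms (Rx 5).
N-26 present → M-33 forms (Rx 8).
C-48 would need N-26 and K-53 (Rx 3), but K-53 never forms. K-53 would need C-48 and K-6 (Rx 1), but C-48 never forms.

M-33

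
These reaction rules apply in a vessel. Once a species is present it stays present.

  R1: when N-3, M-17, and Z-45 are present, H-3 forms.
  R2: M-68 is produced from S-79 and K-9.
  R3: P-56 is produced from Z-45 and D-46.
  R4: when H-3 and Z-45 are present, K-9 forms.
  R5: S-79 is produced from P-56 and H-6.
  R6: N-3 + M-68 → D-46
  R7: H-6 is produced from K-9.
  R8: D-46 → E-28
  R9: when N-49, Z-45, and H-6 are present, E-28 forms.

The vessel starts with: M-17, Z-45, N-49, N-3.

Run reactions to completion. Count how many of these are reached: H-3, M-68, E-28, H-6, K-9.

N-3, M-17, and Z-45 present → H-3 forms (R1).
H-3 and Z-45 present → K-9 forms (R4).
K-9 present → H-6 forms (R7).
N-49, Z-45, and H-6 present → E-28 forms (R9).
H-3: reached.
M-68 would need S-79 and K-9 (R2), but S-79 never forms.
E-28: reached.
H-6: reached.
K-9: reached.
Reached: H-3, E-28, H-6, and K-9 — 4 of the 5.

4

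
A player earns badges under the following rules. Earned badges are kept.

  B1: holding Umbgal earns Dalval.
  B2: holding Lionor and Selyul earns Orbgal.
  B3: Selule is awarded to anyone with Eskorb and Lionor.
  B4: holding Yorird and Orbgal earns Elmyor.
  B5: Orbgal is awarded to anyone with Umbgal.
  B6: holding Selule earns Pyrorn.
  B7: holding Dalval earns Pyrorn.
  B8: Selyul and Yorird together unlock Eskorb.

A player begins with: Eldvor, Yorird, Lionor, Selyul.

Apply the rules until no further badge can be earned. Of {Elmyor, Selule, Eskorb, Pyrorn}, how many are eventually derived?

With Selyul and Yorird, Eskorb is earned (B8).
With Lionor and Selyul, Orbgal is earned (B2).
With Yorird and Orbgal, Elmyor is earned (B4).
With Eskorb and Lionor, Selule is earned (B3).
With Selule, Pyrorn is earned (B6).
Elmyor: reached.
Selule: reached.
Eskorb: reached.
Pyrorn: reached.
All 4 are reached.

4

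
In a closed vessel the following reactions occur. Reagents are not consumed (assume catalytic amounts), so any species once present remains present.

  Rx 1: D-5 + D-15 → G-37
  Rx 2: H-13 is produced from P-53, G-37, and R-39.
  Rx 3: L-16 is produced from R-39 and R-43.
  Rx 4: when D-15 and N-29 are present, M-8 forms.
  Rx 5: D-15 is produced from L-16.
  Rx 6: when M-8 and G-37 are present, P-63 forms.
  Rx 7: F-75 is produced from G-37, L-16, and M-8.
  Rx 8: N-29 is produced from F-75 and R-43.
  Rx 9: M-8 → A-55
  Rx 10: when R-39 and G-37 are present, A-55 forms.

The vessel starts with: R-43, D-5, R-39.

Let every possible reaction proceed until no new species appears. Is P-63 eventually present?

No

P-63 would need M-8 and G-37 (Rx 6), but M-8 never forms.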